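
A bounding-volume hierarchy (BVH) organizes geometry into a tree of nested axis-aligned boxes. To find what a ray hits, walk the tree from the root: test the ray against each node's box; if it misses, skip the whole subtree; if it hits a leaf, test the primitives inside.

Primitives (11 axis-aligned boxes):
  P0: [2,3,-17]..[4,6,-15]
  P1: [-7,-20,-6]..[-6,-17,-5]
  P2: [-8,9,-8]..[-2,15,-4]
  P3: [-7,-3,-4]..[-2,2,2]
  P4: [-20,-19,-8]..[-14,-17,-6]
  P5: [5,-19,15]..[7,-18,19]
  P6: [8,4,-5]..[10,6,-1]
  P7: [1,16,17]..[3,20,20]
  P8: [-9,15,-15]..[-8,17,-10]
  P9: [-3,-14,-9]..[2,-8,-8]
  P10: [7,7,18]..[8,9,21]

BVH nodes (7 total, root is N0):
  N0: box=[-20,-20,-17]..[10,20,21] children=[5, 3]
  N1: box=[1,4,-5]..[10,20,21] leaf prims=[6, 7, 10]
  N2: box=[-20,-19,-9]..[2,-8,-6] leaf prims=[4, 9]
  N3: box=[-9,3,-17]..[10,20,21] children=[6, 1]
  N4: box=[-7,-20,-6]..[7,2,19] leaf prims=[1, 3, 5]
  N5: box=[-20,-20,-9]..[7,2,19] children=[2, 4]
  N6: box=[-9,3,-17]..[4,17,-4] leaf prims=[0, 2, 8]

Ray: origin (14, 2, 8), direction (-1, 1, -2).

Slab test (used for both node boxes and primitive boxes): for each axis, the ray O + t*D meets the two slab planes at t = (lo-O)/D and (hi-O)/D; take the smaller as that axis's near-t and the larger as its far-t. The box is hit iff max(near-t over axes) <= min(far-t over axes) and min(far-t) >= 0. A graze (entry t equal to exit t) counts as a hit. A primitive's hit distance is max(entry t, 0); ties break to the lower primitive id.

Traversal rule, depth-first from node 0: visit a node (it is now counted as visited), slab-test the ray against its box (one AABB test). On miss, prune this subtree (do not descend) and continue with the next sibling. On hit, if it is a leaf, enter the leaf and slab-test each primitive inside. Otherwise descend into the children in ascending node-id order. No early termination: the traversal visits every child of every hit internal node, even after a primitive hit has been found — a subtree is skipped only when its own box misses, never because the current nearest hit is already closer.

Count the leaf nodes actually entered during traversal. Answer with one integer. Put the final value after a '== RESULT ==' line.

Trace the traversal:
N0 x:[4,34] y:[-22,18] z:[-13/2,25/2] -> hit [4,25/2], descend [3, 5]
  N3 x:[4,23] y:[1,18] z:[-13/2,25/2] -> hit [4,25/2], descend [1, 6]
    N1 x:[4,13] y:[2,18] z:[-13/2,13/2] -> hit [4,13/2] leaf, test {P6(miss), P7(miss), P10(miss)}
    N6 x:[10,23] y:[1,15] z:[6,25/2] -> hit [10,25/2] leaf, test {P0(miss), P2(miss), P8(miss)}
  N5 x:[7,34] y:[-22,0] z:[-11/2,17/2] -> miss, prune

order=[0, 3, 1, 6, 5]  |boxes|=5  |leaves|=2  hit=miss

== RESULT ==
2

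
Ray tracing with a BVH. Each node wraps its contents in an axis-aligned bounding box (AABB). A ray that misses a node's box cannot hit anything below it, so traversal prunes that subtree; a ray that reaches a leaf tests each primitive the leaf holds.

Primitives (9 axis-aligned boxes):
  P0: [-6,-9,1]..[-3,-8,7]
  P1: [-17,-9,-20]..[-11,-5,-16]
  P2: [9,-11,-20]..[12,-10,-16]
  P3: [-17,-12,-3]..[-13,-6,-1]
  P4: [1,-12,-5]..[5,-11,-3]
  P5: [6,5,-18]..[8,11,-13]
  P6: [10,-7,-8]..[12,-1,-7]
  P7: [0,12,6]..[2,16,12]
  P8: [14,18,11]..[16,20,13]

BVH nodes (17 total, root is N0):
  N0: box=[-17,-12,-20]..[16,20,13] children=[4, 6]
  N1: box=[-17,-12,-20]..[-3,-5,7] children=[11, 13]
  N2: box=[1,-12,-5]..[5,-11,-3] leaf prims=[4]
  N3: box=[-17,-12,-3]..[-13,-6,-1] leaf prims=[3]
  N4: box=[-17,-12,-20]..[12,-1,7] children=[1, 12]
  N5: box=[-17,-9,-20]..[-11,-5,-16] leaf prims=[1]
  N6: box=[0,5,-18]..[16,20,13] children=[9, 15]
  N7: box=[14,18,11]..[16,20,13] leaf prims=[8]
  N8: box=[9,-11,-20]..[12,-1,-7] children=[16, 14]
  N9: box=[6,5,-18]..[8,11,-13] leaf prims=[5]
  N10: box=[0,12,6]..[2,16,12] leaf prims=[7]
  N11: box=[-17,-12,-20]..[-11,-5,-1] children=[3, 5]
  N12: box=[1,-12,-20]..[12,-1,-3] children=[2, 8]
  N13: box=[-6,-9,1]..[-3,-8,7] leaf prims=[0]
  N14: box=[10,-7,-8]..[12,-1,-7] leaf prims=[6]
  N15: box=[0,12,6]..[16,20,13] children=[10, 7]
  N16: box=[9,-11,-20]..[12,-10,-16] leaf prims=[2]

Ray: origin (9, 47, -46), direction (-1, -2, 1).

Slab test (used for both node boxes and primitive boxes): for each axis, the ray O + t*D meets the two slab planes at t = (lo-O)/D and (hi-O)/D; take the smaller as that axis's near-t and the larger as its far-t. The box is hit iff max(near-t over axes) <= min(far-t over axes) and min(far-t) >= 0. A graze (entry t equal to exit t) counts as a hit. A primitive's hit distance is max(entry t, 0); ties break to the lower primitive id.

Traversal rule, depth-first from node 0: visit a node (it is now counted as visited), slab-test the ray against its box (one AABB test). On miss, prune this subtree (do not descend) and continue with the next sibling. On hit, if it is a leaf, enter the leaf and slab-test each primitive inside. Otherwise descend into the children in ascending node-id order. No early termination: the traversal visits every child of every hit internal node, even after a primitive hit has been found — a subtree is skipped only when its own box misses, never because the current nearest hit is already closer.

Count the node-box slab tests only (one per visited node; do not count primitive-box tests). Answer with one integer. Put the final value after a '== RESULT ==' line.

Traverse from the root:
N0 x:[-7,26] y:[27/2,59/2] z:[26,59] -> hit [26,26], descend [4, 6]
  N4 x:[-3,26] y:[24,59/2] z:[26,53] -> hit [26,26], descend [1, 12]
    N1 x:[12,26] y:[26,59/2] z:[26,53] -> hit [26,26], descend [11, 13]
      N11 x:[20,26] y:[26,59/2] z:[26,45] -> hit [26,26], descend [3, 5]
        N3 x:[22,26] y:[53/2,59/2] z:[43,45] -> miss, prune
        N5 x:[20,26] y:[26,28] z:[26,30] -> hit [26,26] leaf, test {P1@t=26}
      N13 x:[12,15] y:[55/2,28] z:[47,53] -> miss, prune
    N12 x:[-3,8] y:[24,59/2] z:[26,43] -> miss, prune
  N6 x:[-7,9] y:[27/2,21] z:[28,59] -> miss, prune

Summary -> nodes [0, 4, 1, 11, 3, 5, 13, 12, 6]; box-tests=9; leaf-entries=1; first=P1

== RESULT ==
9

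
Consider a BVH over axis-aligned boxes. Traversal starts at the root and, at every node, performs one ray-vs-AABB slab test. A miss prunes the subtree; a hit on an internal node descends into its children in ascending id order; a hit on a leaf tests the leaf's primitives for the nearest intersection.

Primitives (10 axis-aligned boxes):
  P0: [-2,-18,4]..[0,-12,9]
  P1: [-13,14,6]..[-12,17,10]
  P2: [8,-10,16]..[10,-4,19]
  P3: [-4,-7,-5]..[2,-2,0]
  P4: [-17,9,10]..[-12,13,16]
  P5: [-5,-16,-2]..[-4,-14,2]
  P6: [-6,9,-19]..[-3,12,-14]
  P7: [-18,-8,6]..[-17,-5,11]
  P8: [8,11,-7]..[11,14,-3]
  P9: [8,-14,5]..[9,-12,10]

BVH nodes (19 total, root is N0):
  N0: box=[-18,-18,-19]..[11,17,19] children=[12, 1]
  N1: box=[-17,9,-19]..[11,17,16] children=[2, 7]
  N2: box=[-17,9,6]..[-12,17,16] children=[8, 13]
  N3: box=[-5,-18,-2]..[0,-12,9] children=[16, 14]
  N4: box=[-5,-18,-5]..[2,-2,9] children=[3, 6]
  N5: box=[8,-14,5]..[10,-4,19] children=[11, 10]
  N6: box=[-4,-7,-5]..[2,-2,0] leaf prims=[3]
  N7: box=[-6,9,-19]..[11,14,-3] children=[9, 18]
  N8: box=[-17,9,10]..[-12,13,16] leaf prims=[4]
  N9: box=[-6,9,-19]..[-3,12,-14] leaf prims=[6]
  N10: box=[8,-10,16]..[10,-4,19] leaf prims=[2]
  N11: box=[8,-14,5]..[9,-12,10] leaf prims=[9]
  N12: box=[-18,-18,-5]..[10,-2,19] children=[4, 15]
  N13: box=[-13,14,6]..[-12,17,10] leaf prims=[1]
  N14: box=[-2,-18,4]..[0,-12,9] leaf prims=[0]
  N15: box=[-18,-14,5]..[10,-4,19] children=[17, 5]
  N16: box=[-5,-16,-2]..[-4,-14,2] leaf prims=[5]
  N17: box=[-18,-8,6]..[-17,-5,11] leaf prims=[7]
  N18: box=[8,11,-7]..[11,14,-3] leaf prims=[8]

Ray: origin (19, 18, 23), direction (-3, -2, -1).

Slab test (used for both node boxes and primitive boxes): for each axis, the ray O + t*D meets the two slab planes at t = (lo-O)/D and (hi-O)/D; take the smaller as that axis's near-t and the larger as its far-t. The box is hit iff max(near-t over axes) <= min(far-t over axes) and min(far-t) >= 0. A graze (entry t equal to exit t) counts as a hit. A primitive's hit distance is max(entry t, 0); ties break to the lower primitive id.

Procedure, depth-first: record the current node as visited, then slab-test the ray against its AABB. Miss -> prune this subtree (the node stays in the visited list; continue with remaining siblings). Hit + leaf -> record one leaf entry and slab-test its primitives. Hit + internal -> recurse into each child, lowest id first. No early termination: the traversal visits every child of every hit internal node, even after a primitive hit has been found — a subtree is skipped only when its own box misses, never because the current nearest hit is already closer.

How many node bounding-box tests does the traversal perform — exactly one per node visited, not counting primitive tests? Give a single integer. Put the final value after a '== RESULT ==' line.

Trace the traversal:
N0 x:[8/3,37/3] y:[1/2,18] z:[4,42] -> hit [4,37/3], descend [1, 12]
  N1 x:[8/3,12] y:[1/2,9/2] z:[7,42] -> miss, prune
  N12 x:[3,37/3] y:[10,18] z:[4,28] -> hit [10,37/3], descend [4, 15]
    N4 x:[17/3,8] y:[10,18] z:[14,28] -> miss, prune
    N15 x:[3,37/3] y:[11,16] z:[4,18] -> hit [11,37/3], descend [5, 17]
      N5 x:[3,11/3] y:[11,16] z:[4,18] -> miss, prune
      N17 x:[12,37/3] y:[23/2,13] z:[12,17] -> hit [12,37/3] leaf, test {P7@t=12}

Visited [0, 1, 12, 4, 15, 5, 17]. Tests: 7 box, 1 leaf. Nearest: P7.

== RESULT ==
7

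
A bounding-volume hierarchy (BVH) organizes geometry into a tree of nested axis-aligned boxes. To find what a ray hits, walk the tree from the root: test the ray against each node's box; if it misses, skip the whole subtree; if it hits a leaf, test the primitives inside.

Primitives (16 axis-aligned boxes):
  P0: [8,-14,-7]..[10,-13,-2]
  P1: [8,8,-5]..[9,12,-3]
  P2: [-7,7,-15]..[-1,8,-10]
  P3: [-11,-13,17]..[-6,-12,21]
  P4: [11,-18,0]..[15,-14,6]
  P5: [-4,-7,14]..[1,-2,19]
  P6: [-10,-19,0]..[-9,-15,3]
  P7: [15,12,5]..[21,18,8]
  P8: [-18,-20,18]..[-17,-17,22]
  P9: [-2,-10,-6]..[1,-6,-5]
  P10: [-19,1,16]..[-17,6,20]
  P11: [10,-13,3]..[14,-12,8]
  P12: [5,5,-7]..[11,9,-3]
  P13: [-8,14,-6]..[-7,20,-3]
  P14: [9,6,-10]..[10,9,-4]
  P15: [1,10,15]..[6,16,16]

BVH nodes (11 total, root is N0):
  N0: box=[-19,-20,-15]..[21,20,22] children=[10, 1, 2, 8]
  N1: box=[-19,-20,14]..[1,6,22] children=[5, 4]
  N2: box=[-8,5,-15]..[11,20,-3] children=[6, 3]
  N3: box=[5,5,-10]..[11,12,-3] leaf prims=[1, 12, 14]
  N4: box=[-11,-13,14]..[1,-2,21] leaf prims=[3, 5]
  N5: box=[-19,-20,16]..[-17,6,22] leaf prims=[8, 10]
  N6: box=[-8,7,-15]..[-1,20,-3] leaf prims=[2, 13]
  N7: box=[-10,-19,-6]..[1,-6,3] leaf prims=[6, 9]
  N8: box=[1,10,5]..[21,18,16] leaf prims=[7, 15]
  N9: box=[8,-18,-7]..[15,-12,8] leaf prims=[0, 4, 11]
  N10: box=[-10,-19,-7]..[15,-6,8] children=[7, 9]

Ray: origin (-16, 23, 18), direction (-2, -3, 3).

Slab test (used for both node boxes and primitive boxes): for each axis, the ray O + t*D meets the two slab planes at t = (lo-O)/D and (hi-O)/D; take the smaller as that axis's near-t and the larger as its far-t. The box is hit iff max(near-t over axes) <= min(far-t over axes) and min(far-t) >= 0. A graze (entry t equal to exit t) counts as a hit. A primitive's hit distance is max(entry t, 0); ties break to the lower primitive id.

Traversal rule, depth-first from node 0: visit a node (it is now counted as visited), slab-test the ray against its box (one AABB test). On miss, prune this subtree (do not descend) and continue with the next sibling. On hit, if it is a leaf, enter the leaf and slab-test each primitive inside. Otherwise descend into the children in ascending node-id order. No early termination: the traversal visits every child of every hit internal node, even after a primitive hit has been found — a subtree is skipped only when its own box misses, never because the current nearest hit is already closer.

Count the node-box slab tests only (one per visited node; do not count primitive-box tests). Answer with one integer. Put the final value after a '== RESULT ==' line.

Traverse from the root:
N0 x:[-37/2,3/2] y:[1,43/3] z:[-11,4/3] -> hit [1,4/3], descend [1, 2, 8, 10]
  N1 x:[-17/2,3/2] y:[17/3,43/3] z:[-4/3,4/3] -> miss, prune
  N2 x:[-27/2,-4] y:[1,6] z:[-11,-7] -> miss, prune
  N8 x:[-37/2,-17/2] y:[5/3,13/3] z:[-13/3,-2/3] -> miss, prune
  N10 x:[-31/2,-3] y:[29/3,14] z:[-25/3,-10/3] -> miss, prune

5 AABB tests over nodes [0, 1, 2, 8, 10]; 0 leaves entered; closest miss.

== RESULT ==
5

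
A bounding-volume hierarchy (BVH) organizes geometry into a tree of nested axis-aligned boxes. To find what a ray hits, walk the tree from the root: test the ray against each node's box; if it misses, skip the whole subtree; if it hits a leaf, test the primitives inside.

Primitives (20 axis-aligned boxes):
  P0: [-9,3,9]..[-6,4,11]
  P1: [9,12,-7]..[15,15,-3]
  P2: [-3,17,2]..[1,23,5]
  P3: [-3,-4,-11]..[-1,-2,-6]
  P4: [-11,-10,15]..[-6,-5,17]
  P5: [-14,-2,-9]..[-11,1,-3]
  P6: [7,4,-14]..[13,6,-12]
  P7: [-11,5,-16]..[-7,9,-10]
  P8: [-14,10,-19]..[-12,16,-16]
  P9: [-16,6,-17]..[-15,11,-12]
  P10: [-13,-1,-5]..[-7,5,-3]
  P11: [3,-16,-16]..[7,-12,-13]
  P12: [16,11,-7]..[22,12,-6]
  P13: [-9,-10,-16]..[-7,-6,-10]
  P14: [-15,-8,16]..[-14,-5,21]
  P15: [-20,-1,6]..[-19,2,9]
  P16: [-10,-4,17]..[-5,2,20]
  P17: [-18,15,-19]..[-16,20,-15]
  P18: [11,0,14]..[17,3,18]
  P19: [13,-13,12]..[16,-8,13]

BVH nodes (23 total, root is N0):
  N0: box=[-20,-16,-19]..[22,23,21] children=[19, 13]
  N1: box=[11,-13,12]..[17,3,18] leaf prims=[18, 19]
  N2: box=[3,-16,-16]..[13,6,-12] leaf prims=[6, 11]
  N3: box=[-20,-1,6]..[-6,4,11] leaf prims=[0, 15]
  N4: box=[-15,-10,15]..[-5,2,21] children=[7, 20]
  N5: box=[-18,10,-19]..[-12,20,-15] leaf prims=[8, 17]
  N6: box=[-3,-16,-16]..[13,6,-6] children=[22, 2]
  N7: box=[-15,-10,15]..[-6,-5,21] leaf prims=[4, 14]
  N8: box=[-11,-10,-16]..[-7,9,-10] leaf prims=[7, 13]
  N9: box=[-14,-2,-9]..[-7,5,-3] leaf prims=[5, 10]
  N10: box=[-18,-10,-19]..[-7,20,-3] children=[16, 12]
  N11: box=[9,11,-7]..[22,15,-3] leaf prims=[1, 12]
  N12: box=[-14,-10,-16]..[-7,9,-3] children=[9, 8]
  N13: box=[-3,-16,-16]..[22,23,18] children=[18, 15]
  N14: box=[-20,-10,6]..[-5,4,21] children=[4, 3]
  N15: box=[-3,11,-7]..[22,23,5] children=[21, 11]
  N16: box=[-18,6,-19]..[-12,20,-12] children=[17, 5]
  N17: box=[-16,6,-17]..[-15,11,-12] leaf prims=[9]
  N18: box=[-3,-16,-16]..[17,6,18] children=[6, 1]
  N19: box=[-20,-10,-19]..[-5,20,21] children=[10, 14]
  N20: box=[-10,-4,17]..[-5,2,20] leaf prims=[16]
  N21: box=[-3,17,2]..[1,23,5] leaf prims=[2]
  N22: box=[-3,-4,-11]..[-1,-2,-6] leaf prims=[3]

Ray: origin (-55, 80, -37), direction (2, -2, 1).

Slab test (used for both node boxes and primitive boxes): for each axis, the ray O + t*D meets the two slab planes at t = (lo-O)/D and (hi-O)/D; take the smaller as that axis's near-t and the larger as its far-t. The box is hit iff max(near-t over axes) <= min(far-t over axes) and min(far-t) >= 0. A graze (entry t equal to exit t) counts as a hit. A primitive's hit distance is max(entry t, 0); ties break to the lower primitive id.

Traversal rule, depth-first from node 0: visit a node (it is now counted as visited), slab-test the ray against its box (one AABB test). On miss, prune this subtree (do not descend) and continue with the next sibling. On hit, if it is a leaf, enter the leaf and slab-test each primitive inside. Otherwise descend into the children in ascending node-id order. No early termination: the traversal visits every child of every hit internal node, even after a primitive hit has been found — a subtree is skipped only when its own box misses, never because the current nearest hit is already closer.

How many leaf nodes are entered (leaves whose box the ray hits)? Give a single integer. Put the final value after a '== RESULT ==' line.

Trace the traversal:
N0 x:[35/2,77/2] y:[57/2,48] z:[18,58] -> hit [57/2,77/2], descend [13, 19]
  N13 x:[26,77/2] y:[57/2,48] z:[21,55] -> hit [57/2,77/2], descend [15, 18]
    N15 x:[26,77/2] y:[57/2,69/2] z:[30,42] -> hit [30,69/2], descend [11, 21]
      N11 x:[32,77/2] y:[65/2,69/2] z:[30,34] -> hit [65/2,34] leaf, test {P1@t=65/2, P12(miss)}
      N21 x:[26,28] y:[57/2,63/2] z:[39,42] -> miss, prune
    N18 x:[26,36] y:[37,48] z:[21,55] -> miss, prune
  N19 x:[35/2,25] y:[30,45] z:[18,58] -> miss, prune

Summary -> nodes [0, 13, 15, 11, 21, 18, 19]; box-tests=7; leaf-entries=1; first=P1

== RESULT ==
1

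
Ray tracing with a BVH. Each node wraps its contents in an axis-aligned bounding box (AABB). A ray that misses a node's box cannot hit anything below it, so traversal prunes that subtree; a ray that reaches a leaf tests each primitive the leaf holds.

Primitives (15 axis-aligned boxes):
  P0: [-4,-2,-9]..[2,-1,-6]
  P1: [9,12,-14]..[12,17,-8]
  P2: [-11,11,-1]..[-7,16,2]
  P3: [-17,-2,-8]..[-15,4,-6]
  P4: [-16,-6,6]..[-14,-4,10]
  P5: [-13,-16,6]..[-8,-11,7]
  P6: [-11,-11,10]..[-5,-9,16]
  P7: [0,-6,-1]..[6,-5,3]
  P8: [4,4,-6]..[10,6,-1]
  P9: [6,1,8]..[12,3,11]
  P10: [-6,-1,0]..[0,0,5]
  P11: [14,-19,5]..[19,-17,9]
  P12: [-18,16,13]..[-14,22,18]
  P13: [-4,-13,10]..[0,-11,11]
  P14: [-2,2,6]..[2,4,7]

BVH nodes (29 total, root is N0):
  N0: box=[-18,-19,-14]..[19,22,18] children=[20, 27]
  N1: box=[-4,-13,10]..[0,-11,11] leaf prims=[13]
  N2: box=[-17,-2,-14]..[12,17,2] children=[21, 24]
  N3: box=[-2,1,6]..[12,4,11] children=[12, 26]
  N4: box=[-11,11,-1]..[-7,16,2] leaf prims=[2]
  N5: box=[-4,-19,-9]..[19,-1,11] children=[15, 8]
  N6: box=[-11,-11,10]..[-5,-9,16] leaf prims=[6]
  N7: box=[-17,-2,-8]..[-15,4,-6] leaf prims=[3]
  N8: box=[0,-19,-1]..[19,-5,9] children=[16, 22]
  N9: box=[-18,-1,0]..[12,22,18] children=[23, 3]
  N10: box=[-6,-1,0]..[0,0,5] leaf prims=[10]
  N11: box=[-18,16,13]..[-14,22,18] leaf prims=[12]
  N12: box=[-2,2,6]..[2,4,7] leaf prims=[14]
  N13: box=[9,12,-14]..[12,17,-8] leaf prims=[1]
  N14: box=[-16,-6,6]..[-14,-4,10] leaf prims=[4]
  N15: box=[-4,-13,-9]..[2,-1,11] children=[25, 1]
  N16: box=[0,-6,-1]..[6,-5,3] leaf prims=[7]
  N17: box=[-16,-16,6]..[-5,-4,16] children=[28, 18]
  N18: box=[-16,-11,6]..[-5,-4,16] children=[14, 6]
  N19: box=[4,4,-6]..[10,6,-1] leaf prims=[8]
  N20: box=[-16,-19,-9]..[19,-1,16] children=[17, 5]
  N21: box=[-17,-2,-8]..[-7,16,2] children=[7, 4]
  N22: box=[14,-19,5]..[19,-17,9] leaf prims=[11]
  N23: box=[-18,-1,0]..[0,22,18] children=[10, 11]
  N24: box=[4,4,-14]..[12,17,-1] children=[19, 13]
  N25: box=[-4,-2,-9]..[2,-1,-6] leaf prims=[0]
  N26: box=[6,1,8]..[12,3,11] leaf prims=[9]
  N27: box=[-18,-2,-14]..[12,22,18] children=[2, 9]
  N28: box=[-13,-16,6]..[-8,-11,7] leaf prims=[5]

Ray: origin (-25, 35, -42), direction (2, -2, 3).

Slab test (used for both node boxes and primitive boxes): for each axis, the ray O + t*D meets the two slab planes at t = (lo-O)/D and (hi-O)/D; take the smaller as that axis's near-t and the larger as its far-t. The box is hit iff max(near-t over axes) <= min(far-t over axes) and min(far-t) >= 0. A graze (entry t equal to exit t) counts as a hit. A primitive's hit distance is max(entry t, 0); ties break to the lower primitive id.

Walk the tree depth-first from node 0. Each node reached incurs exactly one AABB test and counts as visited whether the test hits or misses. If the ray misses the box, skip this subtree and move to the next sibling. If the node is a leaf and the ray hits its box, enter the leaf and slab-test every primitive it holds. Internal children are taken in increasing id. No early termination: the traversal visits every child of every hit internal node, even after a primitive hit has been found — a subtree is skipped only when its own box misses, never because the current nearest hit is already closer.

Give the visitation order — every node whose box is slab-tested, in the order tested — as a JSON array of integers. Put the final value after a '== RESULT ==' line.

Walk:
N0 x:[7/2,22] y:[13/2,27] z:[28/3,20] -> hit [28/3,20], descend [20, 27]
  N20 x:[9/2,22] y:[18,27] z:[11,58/3] -> hit [18,58/3], descend [5, 17]
    N5 x:[21/2,22] y:[18,27] z:[11,53/3] -> miss, prune
    N17 x:[9/2,10] y:[39/2,51/2] z:[16,58/3] -> miss, prune
  N27 x:[7/2,37/2] y:[13/2,37/2] z:[28/3,20] -> hit [28/3,37/2], descend [2, 9]
    N2 x:[4,37/2] y:[9,37/2] z:[28/3,44/3] -> hit [28/3,44/3], descend [21, 24]
      N21 x:[4,9] y:[19/2,37/2] z:[34/3,44/3] -> miss, prune
      N24 x:[29/2,37/2] y:[9,31/2] z:[28/3,41/3] -> miss, prune
    N9 x:[7/2,37/2] y:[13/2,18] z:[14,20] -> hit [14,18], descend [3, 23]
      N3 x:[23/2,37/2] y:[31/2,17] z:[16,53/3] -> hit [16,17], descend [12, 26]
        N12 x:[23/2,27/2] y:[31/2,33/2] z:[16,49/3] -> miss, prune
        N26 x:[31/2,37/2] y:[16,17] z:[50/3,53/3] -> hit [50/3,17] leaf, test {P9@t=50/3}
      N23 x:[7/2,25/2] y:[13/2,18] z:[14,20] -> miss, prune

Summary -> nodes [0, 20, 5, 17, 27, 2, 21, 24, 9, 3, 12, 26, 23]; box-tests=13; leaf-entries=1; first=P9

== RESULT ==
[0, 20, 5, 17, 27, 2, 21, 24, 9, 3, 12, 26, 23]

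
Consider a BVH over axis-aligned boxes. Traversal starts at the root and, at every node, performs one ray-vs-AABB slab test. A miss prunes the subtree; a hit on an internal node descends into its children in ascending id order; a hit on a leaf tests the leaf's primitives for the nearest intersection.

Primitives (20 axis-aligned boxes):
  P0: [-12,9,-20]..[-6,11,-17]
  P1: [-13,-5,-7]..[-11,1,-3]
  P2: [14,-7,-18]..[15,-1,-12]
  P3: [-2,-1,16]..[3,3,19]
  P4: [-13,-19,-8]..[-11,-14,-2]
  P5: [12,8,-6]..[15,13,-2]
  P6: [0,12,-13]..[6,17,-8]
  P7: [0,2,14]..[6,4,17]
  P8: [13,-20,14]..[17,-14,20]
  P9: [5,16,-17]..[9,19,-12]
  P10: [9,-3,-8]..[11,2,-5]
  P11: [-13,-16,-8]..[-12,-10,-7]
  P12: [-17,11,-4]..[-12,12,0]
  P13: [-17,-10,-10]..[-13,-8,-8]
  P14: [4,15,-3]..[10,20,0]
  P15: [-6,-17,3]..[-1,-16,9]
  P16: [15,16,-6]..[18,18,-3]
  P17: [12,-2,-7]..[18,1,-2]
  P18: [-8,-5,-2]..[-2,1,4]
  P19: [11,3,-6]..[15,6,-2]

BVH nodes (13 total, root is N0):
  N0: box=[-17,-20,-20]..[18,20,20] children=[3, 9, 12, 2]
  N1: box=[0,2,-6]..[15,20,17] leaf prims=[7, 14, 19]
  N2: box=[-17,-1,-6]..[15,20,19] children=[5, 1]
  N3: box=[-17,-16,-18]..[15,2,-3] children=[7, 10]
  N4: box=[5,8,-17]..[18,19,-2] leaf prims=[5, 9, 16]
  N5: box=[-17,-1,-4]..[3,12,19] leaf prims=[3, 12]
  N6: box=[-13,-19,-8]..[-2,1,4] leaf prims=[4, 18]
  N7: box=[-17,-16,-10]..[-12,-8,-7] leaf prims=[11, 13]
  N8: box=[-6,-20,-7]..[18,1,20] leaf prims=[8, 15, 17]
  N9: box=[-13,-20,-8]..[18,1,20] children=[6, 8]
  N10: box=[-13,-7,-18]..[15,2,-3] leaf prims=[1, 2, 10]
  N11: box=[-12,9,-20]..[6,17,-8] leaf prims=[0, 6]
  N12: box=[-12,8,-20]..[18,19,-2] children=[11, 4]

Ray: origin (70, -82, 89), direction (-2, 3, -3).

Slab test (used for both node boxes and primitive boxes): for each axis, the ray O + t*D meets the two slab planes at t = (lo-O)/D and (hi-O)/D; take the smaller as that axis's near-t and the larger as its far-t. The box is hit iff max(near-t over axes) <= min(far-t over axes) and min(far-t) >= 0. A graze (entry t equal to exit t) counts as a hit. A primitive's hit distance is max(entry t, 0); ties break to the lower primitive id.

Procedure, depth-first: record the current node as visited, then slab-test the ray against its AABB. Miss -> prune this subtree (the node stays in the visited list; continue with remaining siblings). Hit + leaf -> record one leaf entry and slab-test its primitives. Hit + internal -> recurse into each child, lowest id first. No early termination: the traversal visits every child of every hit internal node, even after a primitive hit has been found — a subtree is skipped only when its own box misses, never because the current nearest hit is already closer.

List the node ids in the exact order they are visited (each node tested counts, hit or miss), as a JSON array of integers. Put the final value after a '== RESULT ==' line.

Walk:
N0 x:[26,87/2] y:[62/3,34] z:[23,109/3] -> hit [26,34], descend [2, 3, 9, 12]
  N2 x:[55/2,87/2] y:[27,34] z:[70/3,95/3] -> hit [55/2,95/3], descend [1, 5]
    N1 x:[55/2,35] y:[28,34] z:[24,95/3] -> hit [28,95/3] leaf, test {P7(miss), P14(miss), P19(miss)}
    N5 x:[67/2,87/2] y:[27,94/3] z:[70/3,31] -> miss, prune
  N3 x:[55/2,87/2] y:[22,28] z:[92/3,107/3] -> miss, prune
  N9 x:[26,83/2] y:[62/3,83/3] z:[23,97/3] -> hit [26,83/3], descend [6, 8]
    N6 x:[36,83/2] y:[21,83/3] z:[85/3,97/3] -> miss, prune
    N8 x:[26,38] y:[62/3,83/3] z:[23,32] -> hit [26,83/3] leaf, test {P8(miss), P15(miss), P17(miss)}
  N12 x:[26,41] y:[30,101/3] z:[91/3,109/3] -> hit [91/3,101/3], descend [4, 11]
    N4 x:[26,65/2] y:[30,101/3] z:[91/3,106/3] -> hit [91/3,65/2] leaf, test {P5(miss), P9(miss), P16(miss)}
    N11 x:[32,41] y:[91/3,33] z:[97/3,109/3] -> hit [97/3,33] leaf, test {P0(miss), P6@t=97/3}

order=[0, 2, 1, 5, 3, 9, 6, 8, 12, 4, 11]  |boxes|=11  |leaves|=4  hit=P6

== RESULT ==
[0, 2, 1, 5, 3, 9, 6, 8, 12, 4, 11]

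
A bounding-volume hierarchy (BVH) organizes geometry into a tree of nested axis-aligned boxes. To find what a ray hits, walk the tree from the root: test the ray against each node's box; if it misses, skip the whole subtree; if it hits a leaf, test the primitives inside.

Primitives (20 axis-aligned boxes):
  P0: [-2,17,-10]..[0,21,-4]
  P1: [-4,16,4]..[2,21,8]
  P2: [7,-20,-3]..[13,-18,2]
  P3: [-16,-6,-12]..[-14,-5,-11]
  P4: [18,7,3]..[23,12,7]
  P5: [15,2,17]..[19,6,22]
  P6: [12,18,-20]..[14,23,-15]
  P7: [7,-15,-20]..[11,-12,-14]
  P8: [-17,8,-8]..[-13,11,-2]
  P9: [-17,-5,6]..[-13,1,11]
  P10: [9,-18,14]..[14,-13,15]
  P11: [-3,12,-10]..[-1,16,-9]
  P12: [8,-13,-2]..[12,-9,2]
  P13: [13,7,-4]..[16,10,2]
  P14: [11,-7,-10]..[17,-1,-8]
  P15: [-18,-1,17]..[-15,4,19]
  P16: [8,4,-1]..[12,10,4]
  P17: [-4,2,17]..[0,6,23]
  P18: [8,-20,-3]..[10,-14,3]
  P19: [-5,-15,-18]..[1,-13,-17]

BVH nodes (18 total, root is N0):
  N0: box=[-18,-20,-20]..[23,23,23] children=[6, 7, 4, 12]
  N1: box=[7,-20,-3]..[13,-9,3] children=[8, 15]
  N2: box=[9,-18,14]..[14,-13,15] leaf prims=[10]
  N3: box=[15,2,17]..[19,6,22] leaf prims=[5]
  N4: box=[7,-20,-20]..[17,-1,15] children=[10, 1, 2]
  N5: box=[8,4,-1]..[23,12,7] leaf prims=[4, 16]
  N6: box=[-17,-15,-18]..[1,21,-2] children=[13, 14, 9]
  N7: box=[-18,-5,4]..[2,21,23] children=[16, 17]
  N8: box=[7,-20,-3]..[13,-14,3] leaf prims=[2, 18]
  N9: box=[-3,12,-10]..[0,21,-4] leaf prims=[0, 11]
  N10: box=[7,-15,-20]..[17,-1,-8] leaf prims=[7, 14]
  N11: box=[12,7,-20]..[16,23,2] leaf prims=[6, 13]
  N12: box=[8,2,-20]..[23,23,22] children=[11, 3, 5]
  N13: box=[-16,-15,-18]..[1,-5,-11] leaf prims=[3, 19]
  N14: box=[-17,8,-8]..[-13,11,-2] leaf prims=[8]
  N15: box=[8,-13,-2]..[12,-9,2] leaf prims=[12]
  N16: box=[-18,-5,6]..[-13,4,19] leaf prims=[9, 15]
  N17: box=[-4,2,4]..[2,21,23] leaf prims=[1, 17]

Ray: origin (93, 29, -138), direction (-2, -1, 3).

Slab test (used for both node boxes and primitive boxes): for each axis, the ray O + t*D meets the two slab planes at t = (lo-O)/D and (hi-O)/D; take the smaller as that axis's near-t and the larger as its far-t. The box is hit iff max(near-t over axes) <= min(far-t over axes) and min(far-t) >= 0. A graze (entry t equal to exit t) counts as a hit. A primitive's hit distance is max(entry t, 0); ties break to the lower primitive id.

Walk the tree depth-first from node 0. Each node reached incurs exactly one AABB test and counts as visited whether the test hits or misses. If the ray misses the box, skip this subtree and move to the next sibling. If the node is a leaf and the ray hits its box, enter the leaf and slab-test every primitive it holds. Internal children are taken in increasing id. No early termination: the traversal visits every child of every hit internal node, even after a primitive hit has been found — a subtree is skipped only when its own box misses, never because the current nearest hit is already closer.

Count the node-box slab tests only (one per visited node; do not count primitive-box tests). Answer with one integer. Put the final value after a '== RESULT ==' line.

Walk:
N0 x:[35,111/2] y:[6,49] z:[118/3,161/3] -> hit [118/3,49], descend [4, 6, 7, 12]
  N4 x:[38,43] y:[30,49] z:[118/3,51] -> hit [118/3,43], descend [1, 2, 10]
    N1 x:[40,43] y:[38,49] z:[45,47] -> miss, prune
    N2 x:[79/2,42] y:[42,47] z:[152/3,51] -> miss, prune
    N10 x:[38,43] y:[30,44] z:[118/3,130/3] -> hit [118/3,43] leaf, test {P7@t=41, P14(miss)}
  N6 x:[46,55] y:[8,44] z:[40,136/3] -> miss, prune
  N7 x:[91/2,111/2] y:[8,34] z:[142/3,161/3] -> miss, prune
  N12 x:[35,85/2] y:[6,27] z:[118/3,160/3] -> miss, prune

Visited [0, 4, 1, 2, 10, 6, 7, 12]. Tests: 8 box, 1 leaf. Nearest: P7.

== RESULT ==
8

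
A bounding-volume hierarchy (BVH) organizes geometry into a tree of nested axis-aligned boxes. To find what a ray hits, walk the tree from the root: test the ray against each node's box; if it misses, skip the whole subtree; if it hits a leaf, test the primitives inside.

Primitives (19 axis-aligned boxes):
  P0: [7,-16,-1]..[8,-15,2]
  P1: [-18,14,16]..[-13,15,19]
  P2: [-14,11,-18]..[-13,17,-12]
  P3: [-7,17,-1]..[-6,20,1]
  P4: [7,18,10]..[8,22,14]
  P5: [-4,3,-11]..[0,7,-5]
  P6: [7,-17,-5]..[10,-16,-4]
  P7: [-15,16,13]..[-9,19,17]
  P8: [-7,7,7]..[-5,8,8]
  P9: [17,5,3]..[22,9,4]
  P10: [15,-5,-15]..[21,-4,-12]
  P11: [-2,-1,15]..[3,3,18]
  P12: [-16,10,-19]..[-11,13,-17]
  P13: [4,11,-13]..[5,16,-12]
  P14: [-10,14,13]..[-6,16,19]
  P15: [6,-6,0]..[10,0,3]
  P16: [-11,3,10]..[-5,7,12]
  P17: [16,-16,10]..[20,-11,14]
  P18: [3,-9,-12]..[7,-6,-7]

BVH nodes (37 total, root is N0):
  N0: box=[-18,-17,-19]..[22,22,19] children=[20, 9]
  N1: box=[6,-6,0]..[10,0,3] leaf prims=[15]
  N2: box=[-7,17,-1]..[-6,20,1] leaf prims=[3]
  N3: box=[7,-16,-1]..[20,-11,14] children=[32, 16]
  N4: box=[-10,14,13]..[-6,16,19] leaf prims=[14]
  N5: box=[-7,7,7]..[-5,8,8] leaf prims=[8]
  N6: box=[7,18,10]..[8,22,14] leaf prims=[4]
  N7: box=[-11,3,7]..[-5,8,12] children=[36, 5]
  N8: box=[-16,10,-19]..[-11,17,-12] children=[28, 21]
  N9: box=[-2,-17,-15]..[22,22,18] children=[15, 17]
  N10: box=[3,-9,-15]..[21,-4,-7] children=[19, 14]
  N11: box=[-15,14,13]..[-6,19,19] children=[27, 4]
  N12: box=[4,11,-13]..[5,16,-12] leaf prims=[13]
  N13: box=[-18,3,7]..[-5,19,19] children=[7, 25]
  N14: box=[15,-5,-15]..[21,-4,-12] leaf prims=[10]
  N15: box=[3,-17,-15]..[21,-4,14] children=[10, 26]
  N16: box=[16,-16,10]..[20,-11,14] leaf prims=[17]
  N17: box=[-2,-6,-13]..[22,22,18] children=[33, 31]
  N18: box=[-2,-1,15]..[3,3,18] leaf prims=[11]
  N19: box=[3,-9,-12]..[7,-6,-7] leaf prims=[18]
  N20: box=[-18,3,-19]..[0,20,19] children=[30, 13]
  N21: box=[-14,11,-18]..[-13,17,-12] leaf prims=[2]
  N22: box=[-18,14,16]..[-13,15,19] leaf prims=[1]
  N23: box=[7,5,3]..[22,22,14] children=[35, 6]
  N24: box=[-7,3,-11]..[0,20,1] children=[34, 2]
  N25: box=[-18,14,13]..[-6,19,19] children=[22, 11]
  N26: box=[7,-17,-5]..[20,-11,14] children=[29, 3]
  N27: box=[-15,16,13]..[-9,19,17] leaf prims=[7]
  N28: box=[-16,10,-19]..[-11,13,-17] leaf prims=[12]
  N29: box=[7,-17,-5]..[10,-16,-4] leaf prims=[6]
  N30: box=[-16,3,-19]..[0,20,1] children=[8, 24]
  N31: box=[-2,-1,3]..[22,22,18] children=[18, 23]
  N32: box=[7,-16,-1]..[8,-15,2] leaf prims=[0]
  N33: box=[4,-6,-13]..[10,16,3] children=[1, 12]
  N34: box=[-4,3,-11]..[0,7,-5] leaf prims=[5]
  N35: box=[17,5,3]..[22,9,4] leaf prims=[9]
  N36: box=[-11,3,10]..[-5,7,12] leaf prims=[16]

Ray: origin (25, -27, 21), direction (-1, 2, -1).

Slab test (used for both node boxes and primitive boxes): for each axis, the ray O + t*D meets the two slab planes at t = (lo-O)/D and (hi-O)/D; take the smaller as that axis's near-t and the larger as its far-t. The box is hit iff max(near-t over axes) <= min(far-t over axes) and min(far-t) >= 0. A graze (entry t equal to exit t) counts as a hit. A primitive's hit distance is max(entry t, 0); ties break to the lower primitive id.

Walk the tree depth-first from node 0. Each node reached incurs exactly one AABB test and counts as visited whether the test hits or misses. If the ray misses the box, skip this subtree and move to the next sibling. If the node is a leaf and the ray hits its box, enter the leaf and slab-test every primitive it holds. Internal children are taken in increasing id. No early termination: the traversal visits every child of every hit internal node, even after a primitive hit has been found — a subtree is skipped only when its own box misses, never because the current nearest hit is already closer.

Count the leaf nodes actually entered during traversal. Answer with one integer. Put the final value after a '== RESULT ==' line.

Walk:
N0 x:[3,43] y:[5,49/2] z:[2,40] -> hit [5,49/2], descend [9, 20]
  N9 x:[3,27] y:[5,49/2] z:[3,36] -> hit [5,49/2], descend [15, 17]
    N15 x:[4,22] y:[5,23/2] z:[7,36] -> hit [7,23/2], descend [10, 26]
      N10 x:[4,22] y:[9,23/2] z:[28,36] -> miss, prune
      N26 x:[5,18] y:[5,8] z:[7,26] -> hit [7,8], descend [3, 29]
        N3 x:[5,18] y:[11/2,8] z:[7,22] -> hit [7,8], descend [16, 32]
          N16 x:[5,9] y:[11/2,8] z:[7,11] -> hit [7,8] leaf, test {P17@t=7}
          N32 x:[17,18] y:[11/2,6] z:[19,22] -> miss, prune
        N29 x:[15,18] y:[5,11/2] z:[25,26] -> miss, prune
    N17 x:[3,27] y:[21/2,49/2] z:[3,34] -> hit [21/2,49/2], descend [31, 33]
      N31 x:[3,27] y:[13,49/2] z:[3,18] -> hit [13,18], descend [18, 23]
        N18 x:[22,27] y:[13,15] z:[3,6] -> miss, prune
        N23 x:[3,18] y:[16,49/2] z:[7,18] -> hit [16,18], descend [6, 35]
          N6 x:[17,18] y:[45/2,49/2] z:[7,11] -> miss, prune
          N35 x:[3,8] y:[16,18] z:[17,18] -> miss, prune
      N33 x:[15,21] y:[21/2,43/2] z:[18,34] -> hit [18,21], descend [1, 12]
        N1 x:[15,19] y:[21/2,27/2] z:[18,21] -> miss, prune
        N12 x:[20,21] y:[19,43/2] z:[33,34] -> miss, prune
  N20 x:[25,43] y:[15,47/2] z:[2,40] -> miss, prune

Visited [0, 9, 15, 10, 26, 3, 16, 32, 29, 17, 31, 18, 23, 6, 35, 33, 1, 12, 20]. Tests: 19 box, 1 leaf. Nearest: P17.

== RESULT ==
1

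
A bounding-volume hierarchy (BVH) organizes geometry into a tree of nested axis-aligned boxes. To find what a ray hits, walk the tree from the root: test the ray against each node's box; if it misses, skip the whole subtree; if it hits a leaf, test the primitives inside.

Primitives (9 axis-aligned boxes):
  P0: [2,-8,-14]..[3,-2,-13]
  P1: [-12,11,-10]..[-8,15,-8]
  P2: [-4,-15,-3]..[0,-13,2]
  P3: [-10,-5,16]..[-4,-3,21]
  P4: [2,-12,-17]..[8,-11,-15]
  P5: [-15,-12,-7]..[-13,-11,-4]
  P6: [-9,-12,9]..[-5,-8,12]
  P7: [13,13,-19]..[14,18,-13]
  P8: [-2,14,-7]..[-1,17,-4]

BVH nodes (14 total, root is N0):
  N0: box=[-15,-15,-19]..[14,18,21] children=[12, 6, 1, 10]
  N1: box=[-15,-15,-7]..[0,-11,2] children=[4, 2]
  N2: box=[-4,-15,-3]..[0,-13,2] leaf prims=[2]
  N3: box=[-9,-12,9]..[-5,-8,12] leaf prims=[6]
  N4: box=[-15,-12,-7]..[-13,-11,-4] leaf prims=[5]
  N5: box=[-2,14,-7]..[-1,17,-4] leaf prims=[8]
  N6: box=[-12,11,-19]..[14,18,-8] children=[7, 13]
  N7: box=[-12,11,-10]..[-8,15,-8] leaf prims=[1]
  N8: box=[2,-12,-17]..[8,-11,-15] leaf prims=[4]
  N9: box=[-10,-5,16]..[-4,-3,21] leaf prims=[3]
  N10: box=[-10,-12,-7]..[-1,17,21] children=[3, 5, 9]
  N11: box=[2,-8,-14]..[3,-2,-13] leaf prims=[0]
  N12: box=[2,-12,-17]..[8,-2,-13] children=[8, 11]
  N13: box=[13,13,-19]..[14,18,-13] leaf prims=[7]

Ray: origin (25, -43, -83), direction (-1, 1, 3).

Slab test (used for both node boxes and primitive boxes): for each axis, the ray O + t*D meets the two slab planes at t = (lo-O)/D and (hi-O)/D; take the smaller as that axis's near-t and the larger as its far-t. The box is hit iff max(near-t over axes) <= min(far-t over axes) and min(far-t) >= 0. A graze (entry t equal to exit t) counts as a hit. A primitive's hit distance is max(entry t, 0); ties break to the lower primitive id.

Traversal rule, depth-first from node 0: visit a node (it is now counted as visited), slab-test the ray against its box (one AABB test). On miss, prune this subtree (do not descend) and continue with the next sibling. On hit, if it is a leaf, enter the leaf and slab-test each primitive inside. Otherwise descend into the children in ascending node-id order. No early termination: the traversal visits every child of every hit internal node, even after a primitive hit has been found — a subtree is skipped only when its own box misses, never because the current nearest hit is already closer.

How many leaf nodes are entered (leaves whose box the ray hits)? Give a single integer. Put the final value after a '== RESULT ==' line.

Trace the traversal:
N0 x:[11,40] y:[28,61] z:[64/3,104/3] -> hit [28,104/3], descend [1, 6, 10, 12]
  N1 x:[25,40] y:[28,32] z:[76/3,85/3] -> hit [28,85/3], descend [2, 4]
    N2 x:[25,29] y:[28,30] z:[80/3,85/3] -> hit [28,85/3] leaf, test {P2@t=28}
    N4 x:[38,40] y:[31,32] z:[76/3,79/3] -> miss, prune
  N6 x:[11,37] y:[54,61] z:[64/3,25] -> miss, prune
  N10 x:[26,35] y:[31,60] z:[76/3,104/3] -> hit [31,104/3], descend [3, 5, 9]
    N3 x:[30,34] y:[31,35] z:[92/3,95/3] -> hit [31,95/3] leaf, test {P6@t=31}
    N5 x:[26,27] y:[57,60] z:[76/3,79/3] -> miss, prune
    N9 x:[29,35] y:[38,40] z:[33,104/3] -> miss, prune
  N12 x:[17,23] y:[31,41] z:[22,70/3] -> miss, prune

order=[0, 1, 2, 4, 6, 10, 3, 5, 9, 12]  |boxes|=10  |leaves|=2  hit=P2

== RESULT ==
2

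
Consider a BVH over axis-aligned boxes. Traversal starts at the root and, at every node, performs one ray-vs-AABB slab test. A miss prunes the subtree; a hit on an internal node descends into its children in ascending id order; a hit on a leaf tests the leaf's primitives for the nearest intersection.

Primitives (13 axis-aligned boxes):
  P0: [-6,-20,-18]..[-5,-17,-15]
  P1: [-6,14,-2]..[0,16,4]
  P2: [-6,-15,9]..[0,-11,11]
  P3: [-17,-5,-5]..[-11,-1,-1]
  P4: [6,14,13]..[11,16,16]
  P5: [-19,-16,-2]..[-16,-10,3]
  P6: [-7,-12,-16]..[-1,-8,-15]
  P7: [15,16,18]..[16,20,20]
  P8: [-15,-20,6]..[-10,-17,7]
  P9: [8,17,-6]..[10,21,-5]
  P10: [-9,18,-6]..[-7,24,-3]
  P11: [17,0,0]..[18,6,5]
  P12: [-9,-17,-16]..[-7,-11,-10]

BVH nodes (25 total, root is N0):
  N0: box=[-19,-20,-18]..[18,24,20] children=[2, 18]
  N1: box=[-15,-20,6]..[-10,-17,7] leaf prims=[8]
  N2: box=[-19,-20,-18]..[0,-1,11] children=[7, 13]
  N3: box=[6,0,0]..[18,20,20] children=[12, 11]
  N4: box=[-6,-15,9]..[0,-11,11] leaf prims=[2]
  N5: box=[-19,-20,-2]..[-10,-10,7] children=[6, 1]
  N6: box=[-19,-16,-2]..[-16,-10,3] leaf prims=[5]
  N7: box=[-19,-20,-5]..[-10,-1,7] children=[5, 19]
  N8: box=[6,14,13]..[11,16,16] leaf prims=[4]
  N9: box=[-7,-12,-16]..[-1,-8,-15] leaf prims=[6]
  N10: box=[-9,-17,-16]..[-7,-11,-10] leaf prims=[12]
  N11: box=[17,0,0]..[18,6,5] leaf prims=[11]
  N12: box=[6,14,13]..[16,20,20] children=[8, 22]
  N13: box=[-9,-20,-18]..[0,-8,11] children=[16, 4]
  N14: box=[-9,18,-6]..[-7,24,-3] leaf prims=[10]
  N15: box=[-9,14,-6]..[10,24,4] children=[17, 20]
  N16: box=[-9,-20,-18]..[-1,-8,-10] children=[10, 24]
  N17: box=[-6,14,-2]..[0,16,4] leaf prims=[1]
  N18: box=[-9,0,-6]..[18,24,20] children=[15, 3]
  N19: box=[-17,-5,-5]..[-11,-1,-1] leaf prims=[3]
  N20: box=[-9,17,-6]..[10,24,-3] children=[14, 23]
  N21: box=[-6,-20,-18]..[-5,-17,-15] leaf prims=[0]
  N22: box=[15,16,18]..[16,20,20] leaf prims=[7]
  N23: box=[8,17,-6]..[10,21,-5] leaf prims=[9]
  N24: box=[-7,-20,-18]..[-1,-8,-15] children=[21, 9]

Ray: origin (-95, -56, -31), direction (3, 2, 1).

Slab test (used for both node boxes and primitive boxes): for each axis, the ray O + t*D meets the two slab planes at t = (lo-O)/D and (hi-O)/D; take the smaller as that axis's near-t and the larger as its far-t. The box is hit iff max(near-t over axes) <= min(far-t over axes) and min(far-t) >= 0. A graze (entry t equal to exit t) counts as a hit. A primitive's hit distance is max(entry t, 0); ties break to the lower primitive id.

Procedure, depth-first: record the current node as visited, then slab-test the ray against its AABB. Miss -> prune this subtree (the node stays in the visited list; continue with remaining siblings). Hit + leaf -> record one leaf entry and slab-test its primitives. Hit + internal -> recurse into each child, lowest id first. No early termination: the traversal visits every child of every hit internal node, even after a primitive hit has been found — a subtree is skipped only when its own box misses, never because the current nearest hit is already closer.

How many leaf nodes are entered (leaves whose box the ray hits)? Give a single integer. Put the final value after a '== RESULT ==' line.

Trace the traversal:
N0 x:[76/3,113/3] y:[18,40] z:[13,51] -> hit [76/3,113/3], descend [2, 18]
  N2 x:[76/3,95/3] y:[18,55/2] z:[13,42] -> hit [76/3,55/2], descend [7, 13]
    N7 x:[76/3,85/3] y:[18,55/2] z:[26,38] -> hit [26,55/2], descend [5, 19]
      N5 x:[76/3,85/3] y:[18,23] z:[29,38] -> miss, prune
      N19 x:[26,28] y:[51/2,55/2] z:[26,30] -> hit [26,55/2] leaf, test {P3@t=26}
    N13 x:[86/3,95/3] y:[18,24] z:[13,42] -> miss, prune
  N18 x:[86/3,113/3] y:[28,40] z:[25,51] -> hit [86/3,113/3], descend [3, 15]
    N3 x:[101/3,113/3] y:[28,38] z:[31,51] -> hit [101/3,113/3], descend [11, 12]
      N11 x:[112/3,113/3] y:[28,31] z:[31,36] -> miss, prune
      N12 x:[101/3,37] y:[35,38] z:[44,51] -> miss, prune
    N15 x:[86/3,35] y:[35,40] z:[25,35] -> hit [35,35], descend [17, 20]
      N17 x:[89/3,95/3] y:[35,36] z:[29,35] -> miss, prune
      N20 x:[86/3,35] y:[73/2,40] z:[25,28] -> miss, prune

Summary -> nodes [0, 2, 7, 5, 19, 13, 18, 3, 11, 12, 15, 17, 20]; box-tests=13; leaf-entries=1; first=P3

== RESULT ==
1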